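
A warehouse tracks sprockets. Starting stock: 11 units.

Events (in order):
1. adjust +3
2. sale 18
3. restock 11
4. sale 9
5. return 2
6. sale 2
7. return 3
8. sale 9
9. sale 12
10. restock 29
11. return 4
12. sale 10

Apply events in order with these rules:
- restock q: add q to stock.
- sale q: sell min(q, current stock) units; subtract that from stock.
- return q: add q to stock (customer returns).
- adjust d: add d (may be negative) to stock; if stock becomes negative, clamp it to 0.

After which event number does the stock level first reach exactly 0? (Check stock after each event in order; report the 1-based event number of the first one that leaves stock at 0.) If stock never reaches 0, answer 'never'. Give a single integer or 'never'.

Processing events:
Start: stock = 11
  Event 1 (adjust +3): 11 + 3 = 14
  Event 2 (sale 18): sell min(18,14)=14. stock: 14 - 14 = 0. total_sold = 14
  Event 3 (restock 11): 0 + 11 = 11
  Event 4 (sale 9): sell min(9,11)=9. stock: 11 - 9 = 2. total_sold = 23
  Event 5 (return 2): 2 + 2 = 4
  Event 6 (sale 2): sell min(2,4)=2. stock: 4 - 2 = 2. total_sold = 25
  Event 7 (return 3): 2 + 3 = 5
  Event 8 (sale 9): sell min(9,5)=5. stock: 5 - 5 = 0. total_sold = 30
  Event 9 (sale 12): sell min(12,0)=0. stock: 0 - 0 = 0. total_sold = 30
  Event 10 (restock 29): 0 + 29 = 29
  Event 11 (return 4): 29 + 4 = 33
  Event 12 (sale 10): sell min(10,33)=10. stock: 33 - 10 = 23. total_sold = 40
Final: stock = 23, total_sold = 40

First zero at event 2.

Answer: 2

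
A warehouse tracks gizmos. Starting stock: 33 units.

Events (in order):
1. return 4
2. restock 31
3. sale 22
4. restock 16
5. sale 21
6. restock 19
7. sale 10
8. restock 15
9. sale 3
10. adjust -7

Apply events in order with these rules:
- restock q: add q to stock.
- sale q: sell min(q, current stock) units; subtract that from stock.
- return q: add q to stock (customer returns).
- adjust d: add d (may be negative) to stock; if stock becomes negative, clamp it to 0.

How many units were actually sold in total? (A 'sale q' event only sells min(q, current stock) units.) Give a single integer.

Answer: 56

Derivation:
Processing events:
Start: stock = 33
  Event 1 (return 4): 33 + 4 = 37
  Event 2 (restock 31): 37 + 31 = 68
  Event 3 (sale 22): sell min(22,68)=22. stock: 68 - 22 = 46. total_sold = 22
  Event 4 (restock 16): 46 + 16 = 62
  Event 5 (sale 21): sell min(21,62)=21. stock: 62 - 21 = 41. total_sold = 43
  Event 6 (restock 19): 41 + 19 = 60
  Event 7 (sale 10): sell min(10,60)=10. stock: 60 - 10 = 50. total_sold = 53
  Event 8 (restock 15): 50 + 15 = 65
  Event 9 (sale 3): sell min(3,65)=3. stock: 65 - 3 = 62. total_sold = 56
  Event 10 (adjust -7): 62 + -7 = 55
Final: stock = 55, total_sold = 56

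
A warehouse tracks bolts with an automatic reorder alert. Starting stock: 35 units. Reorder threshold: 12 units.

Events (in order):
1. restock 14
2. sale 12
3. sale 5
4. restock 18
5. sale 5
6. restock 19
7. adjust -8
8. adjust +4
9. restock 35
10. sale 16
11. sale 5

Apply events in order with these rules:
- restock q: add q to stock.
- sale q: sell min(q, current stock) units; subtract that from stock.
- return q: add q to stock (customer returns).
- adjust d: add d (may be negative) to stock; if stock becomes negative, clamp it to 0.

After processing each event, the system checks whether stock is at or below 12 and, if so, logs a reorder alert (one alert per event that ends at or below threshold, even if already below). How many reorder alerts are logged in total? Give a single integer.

Processing events:
Start: stock = 35
  Event 1 (restock 14): 35 + 14 = 49
  Event 2 (sale 12): sell min(12,49)=12. stock: 49 - 12 = 37. total_sold = 12
  Event 3 (sale 5): sell min(5,37)=5. stock: 37 - 5 = 32. total_sold = 17
  Event 4 (restock 18): 32 + 18 = 50
  Event 5 (sale 5): sell min(5,50)=5. stock: 50 - 5 = 45. total_sold = 22
  Event 6 (restock 19): 45 + 19 = 64
  Event 7 (adjust -8): 64 + -8 = 56
  Event 8 (adjust +4): 56 + 4 = 60
  Event 9 (restock 35): 60 + 35 = 95
  Event 10 (sale 16): sell min(16,95)=16. stock: 95 - 16 = 79. total_sold = 38
  Event 11 (sale 5): sell min(5,79)=5. stock: 79 - 5 = 74. total_sold = 43
Final: stock = 74, total_sold = 43

Checking against threshold 12:
  After event 1: stock=49 > 12
  After event 2: stock=37 > 12
  After event 3: stock=32 > 12
  After event 4: stock=50 > 12
  After event 5: stock=45 > 12
  After event 6: stock=64 > 12
  After event 7: stock=56 > 12
  After event 8: stock=60 > 12
  After event 9: stock=95 > 12
  After event 10: stock=79 > 12
  After event 11: stock=74 > 12
Alert events: []. Count = 0

Answer: 0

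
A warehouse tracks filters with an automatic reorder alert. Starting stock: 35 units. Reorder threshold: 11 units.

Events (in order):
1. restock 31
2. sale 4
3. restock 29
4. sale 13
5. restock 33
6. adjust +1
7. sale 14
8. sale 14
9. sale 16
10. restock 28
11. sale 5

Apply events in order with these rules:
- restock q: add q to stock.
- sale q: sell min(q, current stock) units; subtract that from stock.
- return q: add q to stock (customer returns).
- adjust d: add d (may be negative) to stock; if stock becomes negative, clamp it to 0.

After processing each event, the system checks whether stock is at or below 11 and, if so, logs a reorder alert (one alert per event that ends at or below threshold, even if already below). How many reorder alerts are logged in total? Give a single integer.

Processing events:
Start: stock = 35
  Event 1 (restock 31): 35 + 31 = 66
  Event 2 (sale 4): sell min(4,66)=4. stock: 66 - 4 = 62. total_sold = 4
  Event 3 (restock 29): 62 + 29 = 91
  Event 4 (sale 13): sell min(13,91)=13. stock: 91 - 13 = 78. total_sold = 17
  Event 5 (restock 33): 78 + 33 = 111
  Event 6 (adjust +1): 111 + 1 = 112
  Event 7 (sale 14): sell min(14,112)=14. stock: 112 - 14 = 98. total_sold = 31
  Event 8 (sale 14): sell min(14,98)=14. stock: 98 - 14 = 84. total_sold = 45
  Event 9 (sale 16): sell min(16,84)=16. stock: 84 - 16 = 68. total_sold = 61
  Event 10 (restock 28): 68 + 28 = 96
  Event 11 (sale 5): sell min(5,96)=5. stock: 96 - 5 = 91. total_sold = 66
Final: stock = 91, total_sold = 66

Checking against threshold 11:
  After event 1: stock=66 > 11
  After event 2: stock=62 > 11
  After event 3: stock=91 > 11
  After event 4: stock=78 > 11
  After event 5: stock=111 > 11
  After event 6: stock=112 > 11
  After event 7: stock=98 > 11
  After event 8: stock=84 > 11
  After event 9: stock=68 > 11
  After event 10: stock=96 > 11
  After event 11: stock=91 > 11
Alert events: []. Count = 0

Answer: 0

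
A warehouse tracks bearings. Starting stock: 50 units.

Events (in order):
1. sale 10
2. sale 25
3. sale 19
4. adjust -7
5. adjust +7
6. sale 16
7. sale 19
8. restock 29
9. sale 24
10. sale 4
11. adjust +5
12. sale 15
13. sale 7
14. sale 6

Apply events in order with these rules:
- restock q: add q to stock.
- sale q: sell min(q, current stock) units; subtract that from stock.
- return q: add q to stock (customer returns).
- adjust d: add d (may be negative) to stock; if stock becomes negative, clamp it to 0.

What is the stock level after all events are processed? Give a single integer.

Processing events:
Start: stock = 50
  Event 1 (sale 10): sell min(10,50)=10. stock: 50 - 10 = 40. total_sold = 10
  Event 2 (sale 25): sell min(25,40)=25. stock: 40 - 25 = 15. total_sold = 35
  Event 3 (sale 19): sell min(19,15)=15. stock: 15 - 15 = 0. total_sold = 50
  Event 4 (adjust -7): 0 + -7 = 0 (clamped to 0)
  Event 5 (adjust +7): 0 + 7 = 7
  Event 6 (sale 16): sell min(16,7)=7. stock: 7 - 7 = 0. total_sold = 57
  Event 7 (sale 19): sell min(19,0)=0. stock: 0 - 0 = 0. total_sold = 57
  Event 8 (restock 29): 0 + 29 = 29
  Event 9 (sale 24): sell min(24,29)=24. stock: 29 - 24 = 5. total_sold = 81
  Event 10 (sale 4): sell min(4,5)=4. stock: 5 - 4 = 1. total_sold = 85
  Event 11 (adjust +5): 1 + 5 = 6
  Event 12 (sale 15): sell min(15,6)=6. stock: 6 - 6 = 0. total_sold = 91
  Event 13 (sale 7): sell min(7,0)=0. stock: 0 - 0 = 0. total_sold = 91
  Event 14 (sale 6): sell min(6,0)=0. stock: 0 - 0 = 0. total_sold = 91
Final: stock = 0, total_sold = 91

Answer: 0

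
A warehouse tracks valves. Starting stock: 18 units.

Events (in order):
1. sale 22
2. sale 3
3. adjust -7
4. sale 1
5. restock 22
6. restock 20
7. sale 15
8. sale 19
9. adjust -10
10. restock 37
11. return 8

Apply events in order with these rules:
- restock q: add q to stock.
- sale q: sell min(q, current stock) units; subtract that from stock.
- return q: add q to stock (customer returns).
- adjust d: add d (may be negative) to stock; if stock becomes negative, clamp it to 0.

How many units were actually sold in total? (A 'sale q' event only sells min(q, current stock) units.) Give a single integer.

Processing events:
Start: stock = 18
  Event 1 (sale 22): sell min(22,18)=18. stock: 18 - 18 = 0. total_sold = 18
  Event 2 (sale 3): sell min(3,0)=0. stock: 0 - 0 = 0. total_sold = 18
  Event 3 (adjust -7): 0 + -7 = 0 (clamped to 0)
  Event 4 (sale 1): sell min(1,0)=0. stock: 0 - 0 = 0. total_sold = 18
  Event 5 (restock 22): 0 + 22 = 22
  Event 6 (restock 20): 22 + 20 = 42
  Event 7 (sale 15): sell min(15,42)=15. stock: 42 - 15 = 27. total_sold = 33
  Event 8 (sale 19): sell min(19,27)=19. stock: 27 - 19 = 8. total_sold = 52
  Event 9 (adjust -10): 8 + -10 = 0 (clamped to 0)
  Event 10 (restock 37): 0 + 37 = 37
  Event 11 (return 8): 37 + 8 = 45
Final: stock = 45, total_sold = 52

Answer: 52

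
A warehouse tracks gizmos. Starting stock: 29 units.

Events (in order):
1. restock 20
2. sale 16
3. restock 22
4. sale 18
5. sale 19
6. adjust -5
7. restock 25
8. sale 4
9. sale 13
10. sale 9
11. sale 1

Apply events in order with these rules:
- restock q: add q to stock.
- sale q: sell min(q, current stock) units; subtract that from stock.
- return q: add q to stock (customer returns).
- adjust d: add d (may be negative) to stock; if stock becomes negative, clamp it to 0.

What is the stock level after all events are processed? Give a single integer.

Answer: 11

Derivation:
Processing events:
Start: stock = 29
  Event 1 (restock 20): 29 + 20 = 49
  Event 2 (sale 16): sell min(16,49)=16. stock: 49 - 16 = 33. total_sold = 16
  Event 3 (restock 22): 33 + 22 = 55
  Event 4 (sale 18): sell min(18,55)=18. stock: 55 - 18 = 37. total_sold = 34
  Event 5 (sale 19): sell min(19,37)=19. stock: 37 - 19 = 18. total_sold = 53
  Event 6 (adjust -5): 18 + -5 = 13
  Event 7 (restock 25): 13 + 25 = 38
  Event 8 (sale 4): sell min(4,38)=4. stock: 38 - 4 = 34. total_sold = 57
  Event 9 (sale 13): sell min(13,34)=13. stock: 34 - 13 = 21. total_sold = 70
  Event 10 (sale 9): sell min(9,21)=9. stock: 21 - 9 = 12. total_sold = 79
  Event 11 (sale 1): sell min(1,12)=1. stock: 12 - 1 = 11. total_sold = 80
Final: stock = 11, total_sold = 80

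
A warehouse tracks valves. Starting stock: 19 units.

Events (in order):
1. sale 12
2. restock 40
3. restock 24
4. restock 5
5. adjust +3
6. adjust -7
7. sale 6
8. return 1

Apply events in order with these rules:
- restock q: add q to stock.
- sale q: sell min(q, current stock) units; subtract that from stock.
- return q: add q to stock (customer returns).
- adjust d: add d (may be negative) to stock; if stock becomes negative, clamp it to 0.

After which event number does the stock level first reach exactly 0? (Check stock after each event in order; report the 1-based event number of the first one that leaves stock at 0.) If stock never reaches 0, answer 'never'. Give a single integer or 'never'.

Processing events:
Start: stock = 19
  Event 1 (sale 12): sell min(12,19)=12. stock: 19 - 12 = 7. total_sold = 12
  Event 2 (restock 40): 7 + 40 = 47
  Event 3 (restock 24): 47 + 24 = 71
  Event 4 (restock 5): 71 + 5 = 76
  Event 5 (adjust +3): 76 + 3 = 79
  Event 6 (adjust -7): 79 + -7 = 72
  Event 7 (sale 6): sell min(6,72)=6. stock: 72 - 6 = 66. total_sold = 18
  Event 8 (return 1): 66 + 1 = 67
Final: stock = 67, total_sold = 18

Stock never reaches 0.

Answer: never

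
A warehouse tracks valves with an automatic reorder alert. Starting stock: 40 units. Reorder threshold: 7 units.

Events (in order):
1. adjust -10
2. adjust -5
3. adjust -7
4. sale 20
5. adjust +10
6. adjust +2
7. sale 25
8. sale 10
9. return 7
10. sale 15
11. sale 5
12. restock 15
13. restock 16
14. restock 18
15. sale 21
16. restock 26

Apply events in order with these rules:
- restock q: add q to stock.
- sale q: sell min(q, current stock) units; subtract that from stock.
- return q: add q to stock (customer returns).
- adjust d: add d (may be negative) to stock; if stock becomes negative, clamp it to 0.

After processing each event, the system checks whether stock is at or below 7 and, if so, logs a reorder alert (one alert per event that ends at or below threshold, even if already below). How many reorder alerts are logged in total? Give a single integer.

Processing events:
Start: stock = 40
  Event 1 (adjust -10): 40 + -10 = 30
  Event 2 (adjust -5): 30 + -5 = 25
  Event 3 (adjust -7): 25 + -7 = 18
  Event 4 (sale 20): sell min(20,18)=18. stock: 18 - 18 = 0. total_sold = 18
  Event 5 (adjust +10): 0 + 10 = 10
  Event 6 (adjust +2): 10 + 2 = 12
  Event 7 (sale 25): sell min(25,12)=12. stock: 12 - 12 = 0. total_sold = 30
  Event 8 (sale 10): sell min(10,0)=0. stock: 0 - 0 = 0. total_sold = 30
  Event 9 (return 7): 0 + 7 = 7
  Event 10 (sale 15): sell min(15,7)=7. stock: 7 - 7 = 0. total_sold = 37
  Event 11 (sale 5): sell min(5,0)=0. stock: 0 - 0 = 0. total_sold = 37
  Event 12 (restock 15): 0 + 15 = 15
  Event 13 (restock 16): 15 + 16 = 31
  Event 14 (restock 18): 31 + 18 = 49
  Event 15 (sale 21): sell min(21,49)=21. stock: 49 - 21 = 28. total_sold = 58
  Event 16 (restock 26): 28 + 26 = 54
Final: stock = 54, total_sold = 58

Checking against threshold 7:
  After event 1: stock=30 > 7
  After event 2: stock=25 > 7
  After event 3: stock=18 > 7
  After event 4: stock=0 <= 7 -> ALERT
  After event 5: stock=10 > 7
  After event 6: stock=12 > 7
  After event 7: stock=0 <= 7 -> ALERT
  After event 8: stock=0 <= 7 -> ALERT
  After event 9: stock=7 <= 7 -> ALERT
  After event 10: stock=0 <= 7 -> ALERT
  After event 11: stock=0 <= 7 -> ALERT
  After event 12: stock=15 > 7
  After event 13: stock=31 > 7
  After event 14: stock=49 > 7
  After event 15: stock=28 > 7
  After event 16: stock=54 > 7
Alert events: [4, 7, 8, 9, 10, 11]. Count = 6

Answer: 6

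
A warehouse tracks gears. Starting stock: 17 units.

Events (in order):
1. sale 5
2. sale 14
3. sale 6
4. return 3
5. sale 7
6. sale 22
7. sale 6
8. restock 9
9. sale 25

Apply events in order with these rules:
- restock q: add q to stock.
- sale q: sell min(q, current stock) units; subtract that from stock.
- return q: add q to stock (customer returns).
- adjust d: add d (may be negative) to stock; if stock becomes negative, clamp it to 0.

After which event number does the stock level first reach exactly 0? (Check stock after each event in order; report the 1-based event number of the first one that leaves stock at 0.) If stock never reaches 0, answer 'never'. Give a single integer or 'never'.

Answer: 2

Derivation:
Processing events:
Start: stock = 17
  Event 1 (sale 5): sell min(5,17)=5. stock: 17 - 5 = 12. total_sold = 5
  Event 2 (sale 14): sell min(14,12)=12. stock: 12 - 12 = 0. total_sold = 17
  Event 3 (sale 6): sell min(6,0)=0. stock: 0 - 0 = 0. total_sold = 17
  Event 4 (return 3): 0 + 3 = 3
  Event 5 (sale 7): sell min(7,3)=3. stock: 3 - 3 = 0. total_sold = 20
  Event 6 (sale 22): sell min(22,0)=0. stock: 0 - 0 = 0. total_sold = 20
  Event 7 (sale 6): sell min(6,0)=0. stock: 0 - 0 = 0. total_sold = 20
  Event 8 (restock 9): 0 + 9 = 9
  Event 9 (sale 25): sell min(25,9)=9. stock: 9 - 9 = 0. total_sold = 29
Final: stock = 0, total_sold = 29

First zero at event 2.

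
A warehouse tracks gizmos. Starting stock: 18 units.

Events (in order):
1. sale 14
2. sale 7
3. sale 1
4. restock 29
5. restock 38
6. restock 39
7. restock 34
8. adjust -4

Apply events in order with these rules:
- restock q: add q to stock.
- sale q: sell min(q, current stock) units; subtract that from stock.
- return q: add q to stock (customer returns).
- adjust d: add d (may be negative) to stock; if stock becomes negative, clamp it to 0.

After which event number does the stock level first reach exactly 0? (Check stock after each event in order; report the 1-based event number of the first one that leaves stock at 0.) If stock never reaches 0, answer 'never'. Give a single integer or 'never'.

Answer: 2

Derivation:
Processing events:
Start: stock = 18
  Event 1 (sale 14): sell min(14,18)=14. stock: 18 - 14 = 4. total_sold = 14
  Event 2 (sale 7): sell min(7,4)=4. stock: 4 - 4 = 0. total_sold = 18
  Event 3 (sale 1): sell min(1,0)=0. stock: 0 - 0 = 0. total_sold = 18
  Event 4 (restock 29): 0 + 29 = 29
  Event 5 (restock 38): 29 + 38 = 67
  Event 6 (restock 39): 67 + 39 = 106
  Event 7 (restock 34): 106 + 34 = 140
  Event 8 (adjust -4): 140 + -4 = 136
Final: stock = 136, total_sold = 18

First zero at event 2.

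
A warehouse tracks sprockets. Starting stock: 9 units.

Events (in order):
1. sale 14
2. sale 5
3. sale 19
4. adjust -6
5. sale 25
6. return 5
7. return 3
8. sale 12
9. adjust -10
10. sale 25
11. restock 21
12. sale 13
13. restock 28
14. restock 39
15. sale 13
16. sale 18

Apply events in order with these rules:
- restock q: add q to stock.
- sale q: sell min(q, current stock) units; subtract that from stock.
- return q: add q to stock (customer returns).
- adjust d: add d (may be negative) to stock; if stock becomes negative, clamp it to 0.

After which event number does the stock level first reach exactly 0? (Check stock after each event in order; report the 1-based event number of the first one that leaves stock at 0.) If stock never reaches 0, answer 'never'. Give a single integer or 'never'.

Answer: 1

Derivation:
Processing events:
Start: stock = 9
  Event 1 (sale 14): sell min(14,9)=9. stock: 9 - 9 = 0. total_sold = 9
  Event 2 (sale 5): sell min(5,0)=0. stock: 0 - 0 = 0. total_sold = 9
  Event 3 (sale 19): sell min(19,0)=0. stock: 0 - 0 = 0. total_sold = 9
  Event 4 (adjust -6): 0 + -6 = 0 (clamped to 0)
  Event 5 (sale 25): sell min(25,0)=0. stock: 0 - 0 = 0. total_sold = 9
  Event 6 (return 5): 0 + 5 = 5
  Event 7 (return 3): 5 + 3 = 8
  Event 8 (sale 12): sell min(12,8)=8. stock: 8 - 8 = 0. total_sold = 17
  Event 9 (adjust -10): 0 + -10 = 0 (clamped to 0)
  Event 10 (sale 25): sell min(25,0)=0. stock: 0 - 0 = 0. total_sold = 17
  Event 11 (restock 21): 0 + 21 = 21
  Event 12 (sale 13): sell min(13,21)=13. stock: 21 - 13 = 8. total_sold = 30
  Event 13 (restock 28): 8 + 28 = 36
  Event 14 (restock 39): 36 + 39 = 75
  Event 15 (sale 13): sell min(13,75)=13. stock: 75 - 13 = 62. total_sold = 43
  Event 16 (sale 18): sell min(18,62)=18. stock: 62 - 18 = 44. total_sold = 61
Final: stock = 44, total_sold = 61

First zero at event 1.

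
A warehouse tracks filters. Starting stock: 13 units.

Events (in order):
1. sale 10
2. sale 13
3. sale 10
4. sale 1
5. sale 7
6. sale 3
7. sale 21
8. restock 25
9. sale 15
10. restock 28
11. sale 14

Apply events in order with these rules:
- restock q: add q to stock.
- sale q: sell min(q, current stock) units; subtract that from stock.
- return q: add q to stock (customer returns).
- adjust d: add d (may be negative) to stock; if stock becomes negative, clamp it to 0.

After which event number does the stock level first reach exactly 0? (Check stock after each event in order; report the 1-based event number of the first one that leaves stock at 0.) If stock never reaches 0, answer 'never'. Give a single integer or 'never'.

Processing events:
Start: stock = 13
  Event 1 (sale 10): sell min(10,13)=10. stock: 13 - 10 = 3. total_sold = 10
  Event 2 (sale 13): sell min(13,3)=3. stock: 3 - 3 = 0. total_sold = 13
  Event 3 (sale 10): sell min(10,0)=0. stock: 0 - 0 = 0. total_sold = 13
  Event 4 (sale 1): sell min(1,0)=0. stock: 0 - 0 = 0. total_sold = 13
  Event 5 (sale 7): sell min(7,0)=0. stock: 0 - 0 = 0. total_sold = 13
  Event 6 (sale 3): sell min(3,0)=0. stock: 0 - 0 = 0. total_sold = 13
  Event 7 (sale 21): sell min(21,0)=0. stock: 0 - 0 = 0. total_sold = 13
  Event 8 (restock 25): 0 + 25 = 25
  Event 9 (sale 15): sell min(15,25)=15. stock: 25 - 15 = 10. total_sold = 28
  Event 10 (restock 28): 10 + 28 = 38
  Event 11 (sale 14): sell min(14,38)=14. stock: 38 - 14 = 24. total_sold = 42
Final: stock = 24, total_sold = 42

First zero at event 2.

Answer: 2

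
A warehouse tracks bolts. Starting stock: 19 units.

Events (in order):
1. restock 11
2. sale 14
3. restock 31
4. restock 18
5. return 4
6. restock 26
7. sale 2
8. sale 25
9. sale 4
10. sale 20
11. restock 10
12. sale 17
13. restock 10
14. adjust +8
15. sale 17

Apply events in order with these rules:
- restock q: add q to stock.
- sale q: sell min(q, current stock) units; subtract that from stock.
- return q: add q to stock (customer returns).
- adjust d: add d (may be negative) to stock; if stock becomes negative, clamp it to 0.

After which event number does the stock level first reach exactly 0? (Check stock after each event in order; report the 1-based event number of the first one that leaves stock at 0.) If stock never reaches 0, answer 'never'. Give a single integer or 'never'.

Processing events:
Start: stock = 19
  Event 1 (restock 11): 19 + 11 = 30
  Event 2 (sale 14): sell min(14,30)=14. stock: 30 - 14 = 16. total_sold = 14
  Event 3 (restock 31): 16 + 31 = 47
  Event 4 (restock 18): 47 + 18 = 65
  Event 5 (return 4): 65 + 4 = 69
  Event 6 (restock 26): 69 + 26 = 95
  Event 7 (sale 2): sell min(2,95)=2. stock: 95 - 2 = 93. total_sold = 16
  Event 8 (sale 25): sell min(25,93)=25. stock: 93 - 25 = 68. total_sold = 41
  Event 9 (sale 4): sell min(4,68)=4. stock: 68 - 4 = 64. total_sold = 45
  Event 10 (sale 20): sell min(20,64)=20. stock: 64 - 20 = 44. total_sold = 65
  Event 11 (restock 10): 44 + 10 = 54
  Event 12 (sale 17): sell min(17,54)=17. stock: 54 - 17 = 37. total_sold = 82
  Event 13 (restock 10): 37 + 10 = 47
  Event 14 (adjust +8): 47 + 8 = 55
  Event 15 (sale 17): sell min(17,55)=17. stock: 55 - 17 = 38. total_sold = 99
Final: stock = 38, total_sold = 99

Stock never reaches 0.

Answer: never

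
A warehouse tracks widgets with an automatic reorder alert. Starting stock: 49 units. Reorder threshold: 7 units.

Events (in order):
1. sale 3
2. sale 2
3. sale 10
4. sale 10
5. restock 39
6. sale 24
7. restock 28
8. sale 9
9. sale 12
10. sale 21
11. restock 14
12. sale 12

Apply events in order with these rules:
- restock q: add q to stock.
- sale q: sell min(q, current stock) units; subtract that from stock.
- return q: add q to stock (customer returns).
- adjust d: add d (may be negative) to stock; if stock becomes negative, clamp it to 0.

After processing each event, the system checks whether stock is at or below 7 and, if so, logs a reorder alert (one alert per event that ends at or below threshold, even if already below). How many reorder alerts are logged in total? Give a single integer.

Answer: 0

Derivation:
Processing events:
Start: stock = 49
  Event 1 (sale 3): sell min(3,49)=3. stock: 49 - 3 = 46. total_sold = 3
  Event 2 (sale 2): sell min(2,46)=2. stock: 46 - 2 = 44. total_sold = 5
  Event 3 (sale 10): sell min(10,44)=10. stock: 44 - 10 = 34. total_sold = 15
  Event 4 (sale 10): sell min(10,34)=10. stock: 34 - 10 = 24. total_sold = 25
  Event 5 (restock 39): 24 + 39 = 63
  Event 6 (sale 24): sell min(24,63)=24. stock: 63 - 24 = 39. total_sold = 49
  Event 7 (restock 28): 39 + 28 = 67
  Event 8 (sale 9): sell min(9,67)=9. stock: 67 - 9 = 58. total_sold = 58
  Event 9 (sale 12): sell min(12,58)=12. stock: 58 - 12 = 46. total_sold = 70
  Event 10 (sale 21): sell min(21,46)=21. stock: 46 - 21 = 25. total_sold = 91
  Event 11 (restock 14): 25 + 14 = 39
  Event 12 (sale 12): sell min(12,39)=12. stock: 39 - 12 = 27. total_sold = 103
Final: stock = 27, total_sold = 103

Checking against threshold 7:
  After event 1: stock=46 > 7
  After event 2: stock=44 > 7
  After event 3: stock=34 > 7
  After event 4: stock=24 > 7
  After event 5: stock=63 > 7
  After event 6: stock=39 > 7
  After event 7: stock=67 > 7
  After event 8: stock=58 > 7
  After event 9: stock=46 > 7
  After event 10: stock=25 > 7
  After event 11: stock=39 > 7
  After event 12: stock=27 > 7
Alert events: []. Count = 0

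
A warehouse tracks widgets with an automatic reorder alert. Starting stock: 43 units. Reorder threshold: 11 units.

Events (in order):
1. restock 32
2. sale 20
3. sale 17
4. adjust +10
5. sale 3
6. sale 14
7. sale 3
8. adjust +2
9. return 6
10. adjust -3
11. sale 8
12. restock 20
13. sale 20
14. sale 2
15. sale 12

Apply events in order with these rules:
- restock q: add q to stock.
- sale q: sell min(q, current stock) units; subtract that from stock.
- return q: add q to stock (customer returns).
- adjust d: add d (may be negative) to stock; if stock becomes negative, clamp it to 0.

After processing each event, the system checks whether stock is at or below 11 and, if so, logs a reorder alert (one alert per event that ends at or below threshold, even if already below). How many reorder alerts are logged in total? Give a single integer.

Answer: 1

Derivation:
Processing events:
Start: stock = 43
  Event 1 (restock 32): 43 + 32 = 75
  Event 2 (sale 20): sell min(20,75)=20. stock: 75 - 20 = 55. total_sold = 20
  Event 3 (sale 17): sell min(17,55)=17. stock: 55 - 17 = 38. total_sold = 37
  Event 4 (adjust +10): 38 + 10 = 48
  Event 5 (sale 3): sell min(3,48)=3. stock: 48 - 3 = 45. total_sold = 40
  Event 6 (sale 14): sell min(14,45)=14. stock: 45 - 14 = 31. total_sold = 54
  Event 7 (sale 3): sell min(3,31)=3. stock: 31 - 3 = 28. total_sold = 57
  Event 8 (adjust +2): 28 + 2 = 30
  Event 9 (return 6): 30 + 6 = 36
  Event 10 (adjust -3): 36 + -3 = 33
  Event 11 (sale 8): sell min(8,33)=8. stock: 33 - 8 = 25. total_sold = 65
  Event 12 (restock 20): 25 + 20 = 45
  Event 13 (sale 20): sell min(20,45)=20. stock: 45 - 20 = 25. total_sold = 85
  Event 14 (sale 2): sell min(2,25)=2. stock: 25 - 2 = 23. total_sold = 87
  Event 15 (sale 12): sell min(12,23)=12. stock: 23 - 12 = 11. total_sold = 99
Final: stock = 11, total_sold = 99

Checking against threshold 11:
  After event 1: stock=75 > 11
  After event 2: stock=55 > 11
  After event 3: stock=38 > 11
  After event 4: stock=48 > 11
  After event 5: stock=45 > 11
  After event 6: stock=31 > 11
  After event 7: stock=28 > 11
  After event 8: stock=30 > 11
  After event 9: stock=36 > 11
  After event 10: stock=33 > 11
  After event 11: stock=25 > 11
  After event 12: stock=45 > 11
  After event 13: stock=25 > 11
  After event 14: stock=23 > 11
  After event 15: stock=11 <= 11 -> ALERT
Alert events: [15]. Count = 1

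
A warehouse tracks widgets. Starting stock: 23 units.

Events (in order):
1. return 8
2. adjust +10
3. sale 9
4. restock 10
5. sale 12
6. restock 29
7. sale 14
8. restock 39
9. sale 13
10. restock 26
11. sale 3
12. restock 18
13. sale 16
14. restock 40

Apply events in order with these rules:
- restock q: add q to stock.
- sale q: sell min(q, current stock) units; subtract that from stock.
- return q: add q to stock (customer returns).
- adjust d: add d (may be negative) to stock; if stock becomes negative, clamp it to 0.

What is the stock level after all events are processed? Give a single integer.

Processing events:
Start: stock = 23
  Event 1 (return 8): 23 + 8 = 31
  Event 2 (adjust +10): 31 + 10 = 41
  Event 3 (sale 9): sell min(9,41)=9. stock: 41 - 9 = 32. total_sold = 9
  Event 4 (restock 10): 32 + 10 = 42
  Event 5 (sale 12): sell min(12,42)=12. stock: 42 - 12 = 30. total_sold = 21
  Event 6 (restock 29): 30 + 29 = 59
  Event 7 (sale 14): sell min(14,59)=14. stock: 59 - 14 = 45. total_sold = 35
  Event 8 (restock 39): 45 + 39 = 84
  Event 9 (sale 13): sell min(13,84)=13. stock: 84 - 13 = 71. total_sold = 48
  Event 10 (restock 26): 71 + 26 = 97
  Event 11 (sale 3): sell min(3,97)=3. stock: 97 - 3 = 94. total_sold = 51
  Event 12 (restock 18): 94 + 18 = 112
  Event 13 (sale 16): sell min(16,112)=16. stock: 112 - 16 = 96. total_sold = 67
  Event 14 (restock 40): 96 + 40 = 136
Final: stock = 136, total_sold = 67

Answer: 136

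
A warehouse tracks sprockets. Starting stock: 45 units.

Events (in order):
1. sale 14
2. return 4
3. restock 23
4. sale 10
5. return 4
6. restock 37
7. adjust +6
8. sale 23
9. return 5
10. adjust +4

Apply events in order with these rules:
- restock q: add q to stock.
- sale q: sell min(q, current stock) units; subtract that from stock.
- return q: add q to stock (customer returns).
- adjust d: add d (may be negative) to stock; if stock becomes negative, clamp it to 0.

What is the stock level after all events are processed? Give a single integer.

Answer: 81

Derivation:
Processing events:
Start: stock = 45
  Event 1 (sale 14): sell min(14,45)=14. stock: 45 - 14 = 31. total_sold = 14
  Event 2 (return 4): 31 + 4 = 35
  Event 3 (restock 23): 35 + 23 = 58
  Event 4 (sale 10): sell min(10,58)=10. stock: 58 - 10 = 48. total_sold = 24
  Event 5 (return 4): 48 + 4 = 52
  Event 6 (restock 37): 52 + 37 = 89
  Event 7 (adjust +6): 89 + 6 = 95
  Event 8 (sale 23): sell min(23,95)=23. stock: 95 - 23 = 72. total_sold = 47
  Event 9 (return 5): 72 + 5 = 77
  Event 10 (adjust +4): 77 + 4 = 81
Final: stock = 81, total_sold = 47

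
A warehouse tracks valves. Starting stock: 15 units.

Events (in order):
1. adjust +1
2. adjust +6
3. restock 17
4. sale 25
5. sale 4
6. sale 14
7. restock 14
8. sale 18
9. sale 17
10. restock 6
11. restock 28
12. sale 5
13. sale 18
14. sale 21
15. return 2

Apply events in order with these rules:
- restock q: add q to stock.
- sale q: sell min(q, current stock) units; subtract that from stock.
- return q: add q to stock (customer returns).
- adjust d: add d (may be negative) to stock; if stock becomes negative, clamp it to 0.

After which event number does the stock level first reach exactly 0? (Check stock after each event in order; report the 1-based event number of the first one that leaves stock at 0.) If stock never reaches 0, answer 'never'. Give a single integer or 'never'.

Answer: 6

Derivation:
Processing events:
Start: stock = 15
  Event 1 (adjust +1): 15 + 1 = 16
  Event 2 (adjust +6): 16 + 6 = 22
  Event 3 (restock 17): 22 + 17 = 39
  Event 4 (sale 25): sell min(25,39)=25. stock: 39 - 25 = 14. total_sold = 25
  Event 5 (sale 4): sell min(4,14)=4. stock: 14 - 4 = 10. total_sold = 29
  Event 6 (sale 14): sell min(14,10)=10. stock: 10 - 10 = 0. total_sold = 39
  Event 7 (restock 14): 0 + 14 = 14
  Event 8 (sale 18): sell min(18,14)=14. stock: 14 - 14 = 0. total_sold = 53
  Event 9 (sale 17): sell min(17,0)=0. stock: 0 - 0 = 0. total_sold = 53
  Event 10 (restock 6): 0 + 6 = 6
  Event 11 (restock 28): 6 + 28 = 34
  Event 12 (sale 5): sell min(5,34)=5. stock: 34 - 5 = 29. total_sold = 58
  Event 13 (sale 18): sell min(18,29)=18. stock: 29 - 18 = 11. total_sold = 76
  Event 14 (sale 21): sell min(21,11)=11. stock: 11 - 11 = 0. total_sold = 87
  Event 15 (return 2): 0 + 2 = 2
Final: stock = 2, total_sold = 87

First zero at event 6.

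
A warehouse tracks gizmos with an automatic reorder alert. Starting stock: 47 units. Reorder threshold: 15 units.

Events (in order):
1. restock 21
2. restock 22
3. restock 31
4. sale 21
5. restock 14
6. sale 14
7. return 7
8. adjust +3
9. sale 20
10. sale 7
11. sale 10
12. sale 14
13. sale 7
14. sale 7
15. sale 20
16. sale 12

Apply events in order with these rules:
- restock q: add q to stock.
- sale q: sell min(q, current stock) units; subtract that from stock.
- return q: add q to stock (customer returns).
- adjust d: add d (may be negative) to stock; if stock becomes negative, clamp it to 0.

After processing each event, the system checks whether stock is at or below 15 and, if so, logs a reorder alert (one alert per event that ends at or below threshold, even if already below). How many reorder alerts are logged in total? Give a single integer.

Processing events:
Start: stock = 47
  Event 1 (restock 21): 47 + 21 = 68
  Event 2 (restock 22): 68 + 22 = 90
  Event 3 (restock 31): 90 + 31 = 121
  Event 4 (sale 21): sell min(21,121)=21. stock: 121 - 21 = 100. total_sold = 21
  Event 5 (restock 14): 100 + 14 = 114
  Event 6 (sale 14): sell min(14,114)=14. stock: 114 - 14 = 100. total_sold = 35
  Event 7 (return 7): 100 + 7 = 107
  Event 8 (adjust +3): 107 + 3 = 110
  Event 9 (sale 20): sell min(20,110)=20. stock: 110 - 20 = 90. total_sold = 55
  Event 10 (sale 7): sell min(7,90)=7. stock: 90 - 7 = 83. total_sold = 62
  Event 11 (sale 10): sell min(10,83)=10. stock: 83 - 10 = 73. total_sold = 72
  Event 12 (sale 14): sell min(14,73)=14. stock: 73 - 14 = 59. total_sold = 86
  Event 13 (sale 7): sell min(7,59)=7. stock: 59 - 7 = 52. total_sold = 93
  Event 14 (sale 7): sell min(7,52)=7. stock: 52 - 7 = 45. total_sold = 100
  Event 15 (sale 20): sell min(20,45)=20. stock: 45 - 20 = 25. total_sold = 120
  Event 16 (sale 12): sell min(12,25)=12. stock: 25 - 12 = 13. total_sold = 132
Final: stock = 13, total_sold = 132

Checking against threshold 15:
  After event 1: stock=68 > 15
  After event 2: stock=90 > 15
  After event 3: stock=121 > 15
  After event 4: stock=100 > 15
  After event 5: stock=114 > 15
  After event 6: stock=100 > 15
  After event 7: stock=107 > 15
  After event 8: stock=110 > 15
  After event 9: stock=90 > 15
  After event 10: stock=83 > 15
  After event 11: stock=73 > 15
  After event 12: stock=59 > 15
  After event 13: stock=52 > 15
  After event 14: stock=45 > 15
  After event 15: stock=25 > 15
  After event 16: stock=13 <= 15 -> ALERT
Alert events: [16]. Count = 1

Answer: 1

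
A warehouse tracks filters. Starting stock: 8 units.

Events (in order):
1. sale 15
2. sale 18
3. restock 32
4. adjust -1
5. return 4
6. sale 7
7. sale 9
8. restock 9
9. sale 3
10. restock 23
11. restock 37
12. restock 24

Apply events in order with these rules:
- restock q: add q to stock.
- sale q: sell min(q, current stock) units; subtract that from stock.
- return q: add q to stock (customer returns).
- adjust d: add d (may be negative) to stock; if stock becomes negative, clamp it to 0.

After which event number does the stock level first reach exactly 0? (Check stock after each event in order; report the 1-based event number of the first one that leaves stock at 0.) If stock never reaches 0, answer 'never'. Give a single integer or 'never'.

Answer: 1

Derivation:
Processing events:
Start: stock = 8
  Event 1 (sale 15): sell min(15,8)=8. stock: 8 - 8 = 0. total_sold = 8
  Event 2 (sale 18): sell min(18,0)=0. stock: 0 - 0 = 0. total_sold = 8
  Event 3 (restock 32): 0 + 32 = 32
  Event 4 (adjust -1): 32 + -1 = 31
  Event 5 (return 4): 31 + 4 = 35
  Event 6 (sale 7): sell min(7,35)=7. stock: 35 - 7 = 28. total_sold = 15
  Event 7 (sale 9): sell min(9,28)=9. stock: 28 - 9 = 19. total_sold = 24
  Event 8 (restock 9): 19 + 9 = 28
  Event 9 (sale 3): sell min(3,28)=3. stock: 28 - 3 = 25. total_sold = 27
  Event 10 (restock 23): 25 + 23 = 48
  Event 11 (restock 37): 48 + 37 = 85
  Event 12 (restock 24): 85 + 24 = 109
Final: stock = 109, total_sold = 27

First zero at event 1.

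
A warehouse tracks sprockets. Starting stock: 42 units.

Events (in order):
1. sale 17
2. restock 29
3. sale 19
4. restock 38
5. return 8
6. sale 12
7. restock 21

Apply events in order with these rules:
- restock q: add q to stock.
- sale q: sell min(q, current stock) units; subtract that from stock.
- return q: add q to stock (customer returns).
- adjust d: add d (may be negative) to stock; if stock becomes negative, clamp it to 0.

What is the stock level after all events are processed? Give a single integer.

Processing events:
Start: stock = 42
  Event 1 (sale 17): sell min(17,42)=17. stock: 42 - 17 = 25. total_sold = 17
  Event 2 (restock 29): 25 + 29 = 54
  Event 3 (sale 19): sell min(19,54)=19. stock: 54 - 19 = 35. total_sold = 36
  Event 4 (restock 38): 35 + 38 = 73
  Event 5 (return 8): 73 + 8 = 81
  Event 6 (sale 12): sell min(12,81)=12. stock: 81 - 12 = 69. total_sold = 48
  Event 7 (restock 21): 69 + 21 = 90
Final: stock = 90, total_sold = 48

Answer: 90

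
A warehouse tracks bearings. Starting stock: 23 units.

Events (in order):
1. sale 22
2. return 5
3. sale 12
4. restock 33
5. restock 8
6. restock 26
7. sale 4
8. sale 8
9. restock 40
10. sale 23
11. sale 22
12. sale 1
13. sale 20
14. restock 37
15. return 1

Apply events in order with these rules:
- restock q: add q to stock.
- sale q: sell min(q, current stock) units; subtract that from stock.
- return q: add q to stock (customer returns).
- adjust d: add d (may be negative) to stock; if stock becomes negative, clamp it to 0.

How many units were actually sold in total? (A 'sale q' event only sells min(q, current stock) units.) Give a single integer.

Processing events:
Start: stock = 23
  Event 1 (sale 22): sell min(22,23)=22. stock: 23 - 22 = 1. total_sold = 22
  Event 2 (return 5): 1 + 5 = 6
  Event 3 (sale 12): sell min(12,6)=6. stock: 6 - 6 = 0. total_sold = 28
  Event 4 (restock 33): 0 + 33 = 33
  Event 5 (restock 8): 33 + 8 = 41
  Event 6 (restock 26): 41 + 26 = 67
  Event 7 (sale 4): sell min(4,67)=4. stock: 67 - 4 = 63. total_sold = 32
  Event 8 (sale 8): sell min(8,63)=8. stock: 63 - 8 = 55. total_sold = 40
  Event 9 (restock 40): 55 + 40 = 95
  Event 10 (sale 23): sell min(23,95)=23. stock: 95 - 23 = 72. total_sold = 63
  Event 11 (sale 22): sell min(22,72)=22. stock: 72 - 22 = 50. total_sold = 85
  Event 12 (sale 1): sell min(1,50)=1. stock: 50 - 1 = 49. total_sold = 86
  Event 13 (sale 20): sell min(20,49)=20. stock: 49 - 20 = 29. total_sold = 106
  Event 14 (restock 37): 29 + 37 = 66
  Event 15 (return 1): 66 + 1 = 67
Final: stock = 67, total_sold = 106

Answer: 106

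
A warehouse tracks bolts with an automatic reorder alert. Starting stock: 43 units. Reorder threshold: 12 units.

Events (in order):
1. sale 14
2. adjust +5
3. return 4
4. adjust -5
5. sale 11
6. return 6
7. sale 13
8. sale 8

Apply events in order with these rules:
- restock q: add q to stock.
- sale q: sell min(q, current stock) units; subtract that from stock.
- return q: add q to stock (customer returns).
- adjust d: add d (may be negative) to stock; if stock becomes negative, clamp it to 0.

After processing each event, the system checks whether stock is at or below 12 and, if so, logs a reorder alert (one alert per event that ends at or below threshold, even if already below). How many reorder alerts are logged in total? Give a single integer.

Processing events:
Start: stock = 43
  Event 1 (sale 14): sell min(14,43)=14. stock: 43 - 14 = 29. total_sold = 14
  Event 2 (adjust +5): 29 + 5 = 34
  Event 3 (return 4): 34 + 4 = 38
  Event 4 (adjust -5): 38 + -5 = 33
  Event 5 (sale 11): sell min(11,33)=11. stock: 33 - 11 = 22. total_sold = 25
  Event 6 (return 6): 22 + 6 = 28
  Event 7 (sale 13): sell min(13,28)=13. stock: 28 - 13 = 15. total_sold = 38
  Event 8 (sale 8): sell min(8,15)=8. stock: 15 - 8 = 7. total_sold = 46
Final: stock = 7, total_sold = 46

Checking against threshold 12:
  After event 1: stock=29 > 12
  After event 2: stock=34 > 12
  After event 3: stock=38 > 12
  After event 4: stock=33 > 12
  After event 5: stock=22 > 12
  After event 6: stock=28 > 12
  After event 7: stock=15 > 12
  After event 8: stock=7 <= 12 -> ALERT
Alert events: [8]. Count = 1

Answer: 1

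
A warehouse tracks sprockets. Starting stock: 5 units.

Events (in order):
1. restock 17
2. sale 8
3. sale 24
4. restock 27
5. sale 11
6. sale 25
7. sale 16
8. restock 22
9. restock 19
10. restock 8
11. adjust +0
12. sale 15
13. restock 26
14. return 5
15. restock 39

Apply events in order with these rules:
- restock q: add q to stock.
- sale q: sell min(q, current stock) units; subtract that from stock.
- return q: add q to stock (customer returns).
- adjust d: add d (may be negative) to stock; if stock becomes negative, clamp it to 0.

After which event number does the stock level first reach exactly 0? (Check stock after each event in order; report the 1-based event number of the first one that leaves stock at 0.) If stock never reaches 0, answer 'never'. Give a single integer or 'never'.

Processing events:
Start: stock = 5
  Event 1 (restock 17): 5 + 17 = 22
  Event 2 (sale 8): sell min(8,22)=8. stock: 22 - 8 = 14. total_sold = 8
  Event 3 (sale 24): sell min(24,14)=14. stock: 14 - 14 = 0. total_sold = 22
  Event 4 (restock 27): 0 + 27 = 27
  Event 5 (sale 11): sell min(11,27)=11. stock: 27 - 11 = 16. total_sold = 33
  Event 6 (sale 25): sell min(25,16)=16. stock: 16 - 16 = 0. total_sold = 49
  Event 7 (sale 16): sell min(16,0)=0. stock: 0 - 0 = 0. total_sold = 49
  Event 8 (restock 22): 0 + 22 = 22
  Event 9 (restock 19): 22 + 19 = 41
  Event 10 (restock 8): 41 + 8 = 49
  Event 11 (adjust +0): 49 + 0 = 49
  Event 12 (sale 15): sell min(15,49)=15. stock: 49 - 15 = 34. total_sold = 64
  Event 13 (restock 26): 34 + 26 = 60
  Event 14 (return 5): 60 + 5 = 65
  Event 15 (restock 39): 65 + 39 = 104
Final: stock = 104, total_sold = 64

First zero at event 3.

Answer: 3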